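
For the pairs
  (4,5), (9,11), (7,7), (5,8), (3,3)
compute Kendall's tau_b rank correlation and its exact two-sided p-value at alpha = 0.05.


Step 1: Enumerate the 10 unordered pairs (i,j) with i<j and classify each by sign(x_j-x_i) * sign(y_j-y_i).
  (1,2):dx=+5,dy=+6->C; (1,3):dx=+3,dy=+2->C; (1,4):dx=+1,dy=+3->C; (1,5):dx=-1,dy=-2->C
  (2,3):dx=-2,dy=-4->C; (2,4):dx=-4,dy=-3->C; (2,5):dx=-6,dy=-8->C; (3,4):dx=-2,dy=+1->D
  (3,5):dx=-4,dy=-4->C; (4,5):dx=-2,dy=-5->C
Step 2: C = 9, D = 1, total pairs = 10.
Step 3: tau = (C - D)/(n(n-1)/2) = (9 - 1)/10 = 0.800000.
Step 4: Exact two-sided p-value (enumerate n! = 120 permutations of y under H0): p = 0.083333.
Step 5: alpha = 0.05. fail to reject H0.

tau_b = 0.8000 (C=9, D=1), p = 0.083333, fail to reject H0.


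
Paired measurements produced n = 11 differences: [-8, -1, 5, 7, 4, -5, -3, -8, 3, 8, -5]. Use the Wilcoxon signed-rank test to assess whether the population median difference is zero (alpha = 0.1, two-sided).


Step 1: Drop any zero differences (none here) and take |d_i|.
|d| = [8, 1, 5, 7, 4, 5, 3, 8, 3, 8, 5]
Step 2: Midrank |d_i| (ties get averaged ranks).
ranks: |8|->10, |1|->1, |5|->6, |7|->8, |4|->4, |5|->6, |3|->2.5, |8|->10, |3|->2.5, |8|->10, |5|->6
Step 3: Attach original signs; sum ranks with positive sign and with negative sign.
W+ = 6 + 8 + 4 + 2.5 + 10 = 30.5
W- = 10 + 1 + 6 + 2.5 + 10 + 6 = 35.5
(Check: W+ + W- = 66 should equal n(n+1)/2 = 66.)
Step 4: Test statistic W = min(W+, W-) = 30.5.
Step 5: Ties in |d|, so use the tie-corrected normal approximation.
        E[W] = n(n+1)/4 = 11*12/4 = 33.
        Tie groups: |d|=3 (t=2), |d|=5 (t=3), |d|=8 (t=3); sum(t^3 - t) = 54.
        Var[W] = n(n+1)(2n+1)/24 - sum(t^3-t)/48 = 3036/24 - 54/48 = 125.375.
        z = (W - E[W]) / sqrt(Var[W]) = (30.5 - 33) / 11.1971 = -0.2233.
        Two-sided p = 2*Phi(z) = 0.823324.
Step 6: alpha = 0.1. fail to reject H0.

W+ = 30.5, W- = 35.5, W = min = 30.5, p = 0.823324, fail to reject H0.


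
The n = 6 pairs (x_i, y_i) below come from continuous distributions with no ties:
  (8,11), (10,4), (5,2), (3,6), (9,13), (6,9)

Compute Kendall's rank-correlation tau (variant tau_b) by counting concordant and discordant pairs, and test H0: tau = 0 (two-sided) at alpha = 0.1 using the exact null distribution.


Step 1: Enumerate the 15 unordered pairs (i,j) with i<j and classify each by sign(x_j-x_i) * sign(y_j-y_i).
  (1,2):dx=+2,dy=-7->D; (1,3):dx=-3,dy=-9->C; (1,4):dx=-5,dy=-5->C; (1,5):dx=+1,dy=+2->C
  (1,6):dx=-2,dy=-2->C; (2,3):dx=-5,dy=-2->C; (2,4):dx=-7,dy=+2->D; (2,5):dx=-1,dy=+9->D
  (2,6):dx=-4,dy=+5->D; (3,4):dx=-2,dy=+4->D; (3,5):dx=+4,dy=+11->C; (3,6):dx=+1,dy=+7->C
  (4,5):dx=+6,dy=+7->C; (4,6):dx=+3,dy=+3->C; (5,6):dx=-3,dy=-4->C
Step 2: C = 10, D = 5, total pairs = 15.
Step 3: tau = (C - D)/(n(n-1)/2) = (10 - 5)/15 = 0.333333.
Step 4: Exact two-sided p-value (enumerate n! = 720 permutations of y under H0): p = 0.469444.
Step 5: alpha = 0.1. fail to reject H0.

tau_b = 0.3333 (C=10, D=5), p = 0.469444, fail to reject H0.


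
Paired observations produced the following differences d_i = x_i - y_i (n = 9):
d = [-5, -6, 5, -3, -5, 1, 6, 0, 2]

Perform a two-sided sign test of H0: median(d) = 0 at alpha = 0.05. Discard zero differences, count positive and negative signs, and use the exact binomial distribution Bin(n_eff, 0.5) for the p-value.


Step 1: Discard zero differences. Original n = 9; n_eff = number of nonzero differences = 8.
Nonzero differences (with sign): -5, -6, +5, -3, -5, +1, +6, +2
Step 2: Count signs: positive = 4, negative = 4.
Step 3: Under H0: P(positive) = 0.5, so the number of positives S ~ Bin(8, 0.5).
Step 4: Two-sided exact p-value = sum of Bin(8,0.5) probabilities at or below the observed probability = 1.000000.
Step 5: alpha = 0.05. fail to reject H0.

n_eff = 8, pos = 4, neg = 4, p = 1.000000, fail to reject H0.


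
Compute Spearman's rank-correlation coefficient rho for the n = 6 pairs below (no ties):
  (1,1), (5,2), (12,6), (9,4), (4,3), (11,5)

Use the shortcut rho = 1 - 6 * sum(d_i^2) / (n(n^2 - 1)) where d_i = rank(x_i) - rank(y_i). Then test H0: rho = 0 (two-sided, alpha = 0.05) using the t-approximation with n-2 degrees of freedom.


Step 1: Rank x and y separately (midranks; no ties here).
rank(x): 1->1, 5->3, 12->6, 9->4, 4->2, 11->5
rank(y): 1->1, 2->2, 6->6, 4->4, 3->3, 5->5
Step 2: d_i = R_x(i) - R_y(i); compute d_i^2.
  (1-1)^2=0, (3-2)^2=1, (6-6)^2=0, (4-4)^2=0, (2-3)^2=1, (5-5)^2=0
sum(d^2) = 2.
Step 3: rho = 1 - 6*2 / (6*(6^2 - 1)) = 1 - 12/210 = 0.942857.
Step 4: Under H0, t = rho * sqrt((n-2)/(1-rho^2)) = 5.6595 ~ t(4).
Step 5: Two-sided p-value from the t-distribution with 4 df = 0.004805.
Step 6: alpha = 0.05. reject H0.

rho = 0.9429, p = 0.004805, reject H0 at alpha = 0.05.


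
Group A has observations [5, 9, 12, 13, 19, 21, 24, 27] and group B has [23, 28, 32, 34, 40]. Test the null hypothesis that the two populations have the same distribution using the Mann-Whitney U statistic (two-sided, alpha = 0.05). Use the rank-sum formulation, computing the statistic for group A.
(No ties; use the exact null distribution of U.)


Step 1: Combine and sort all 13 observations; assign midranks.
sorted (value, group): (5,X), (9,X), (12,X), (13,X), (19,X), (21,X), (23,Y), (24,X), (27,X), (28,Y), (32,Y), (34,Y), (40,Y)
ranks: 5->1, 9->2, 12->3, 13->4, 19->5, 21->6, 23->7, 24->8, 27->9, 28->10, 32->11, 34->12, 40->13
Step 2: Rank sum for X: R1 = 1 + 2 + 3 + 4 + 5 + 6 + 8 + 9 = 38.
Step 3: U_X = R1 - n1(n1+1)/2 = 38 - 8*9/2 = 38 - 36 = 2.
       U_Y = n1*n2 - U_X = 40 - 2 = 38.
Step 4: No ties, so the exact null distribution of U (based on enumerating the C(13,8) = 1287 equally likely rank assignments) gives the two-sided p-value.
Step 5: p-value = 0.006216; compare to alpha = 0.05. reject H0.

U_X = 2, p = 0.006216, reject H0 at alpha = 0.05.


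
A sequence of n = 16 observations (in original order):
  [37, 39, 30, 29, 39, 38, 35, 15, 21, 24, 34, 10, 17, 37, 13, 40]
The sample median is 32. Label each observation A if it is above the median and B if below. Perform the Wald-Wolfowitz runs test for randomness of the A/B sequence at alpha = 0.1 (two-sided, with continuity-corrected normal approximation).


Step 1: Compute median = 32; label A = above, B = below.
Labels in order: AABBAAABBBABBABA  (n_A = 8, n_B = 8)
Step 2: Count runs R = 9.
Step 3: Under H0 (random ordering), E[R] = 2*n_A*n_B/(n_A+n_B) + 1 = 2*8*8/16 + 1 = 9.0000.
        Var[R] = 2*n_A*n_B*(2*n_A*n_B - n_A - n_B) / ((n_A+n_B)^2 * (n_A+n_B-1)) = 14336/3840 = 3.7333.
        SD[R] = 1.9322.
Step 4: R = E[R], so z = 0 with no continuity correction.
Step 5: Two-sided p-value via normal approximation = 2*(1 - Phi(|z|)) = 1.000000.
Step 6: alpha = 0.1. fail to reject H0.

R = 9, z = 0.0000, p = 1.000000, fail to reject H0.


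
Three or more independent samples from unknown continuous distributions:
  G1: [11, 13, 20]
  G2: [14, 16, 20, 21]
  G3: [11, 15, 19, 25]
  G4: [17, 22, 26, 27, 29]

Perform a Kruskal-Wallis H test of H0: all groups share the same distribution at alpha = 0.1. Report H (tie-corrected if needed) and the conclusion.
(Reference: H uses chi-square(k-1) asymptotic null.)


Step 1: Combine all N = 16 observations and assign midranks.
sorted (value, group, rank): (11,G1,1.5), (11,G3,1.5), (13,G1,3), (14,G2,4), (15,G3,5), (16,G2,6), (17,G4,7), (19,G3,8), (20,G1,9.5), (20,G2,9.5), (21,G2,11), (22,G4,12), (25,G3,13), (26,G4,14), (27,G4,15), (29,G4,16)
Step 2: Sum ranks within each group.
R_1 = 14 (n_1 = 3)
R_2 = 30.5 (n_2 = 4)
R_3 = 27.5 (n_3 = 4)
R_4 = 64 (n_4 = 5)
Step 3: H = 12/(N(N+1)) * sum(R_i^2/n_i) - 3(N+1)
     = 12/(16*17) * (14^2/3 + 30.5^2/4 + 27.5^2/4 + 64^2/5) - 3*17
     = 0.044118 * 1306.16 - 51
     = 6.624632.
Step 4: Ties present; correction factor C = 1 - 12/(16^3 - 16) = 0.997059. Corrected H = 6.624632 / 0.997059 = 6.644174.
Step 5: Under H0, H ~ chi^2(3); p-value = 0.084147.
Step 6: alpha = 0.1. reject H0.

H = 6.6442, df = 3, p = 0.084147, reject H0.


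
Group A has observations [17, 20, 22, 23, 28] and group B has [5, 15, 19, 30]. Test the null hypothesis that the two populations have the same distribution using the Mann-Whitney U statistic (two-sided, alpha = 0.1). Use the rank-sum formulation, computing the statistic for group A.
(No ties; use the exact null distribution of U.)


Step 1: Combine and sort all 9 observations; assign midranks.
sorted (value, group): (5,Y), (15,Y), (17,X), (19,Y), (20,X), (22,X), (23,X), (28,X), (30,Y)
ranks: 5->1, 15->2, 17->3, 19->4, 20->5, 22->6, 23->7, 28->8, 30->9
Step 2: Rank sum for X: R1 = 3 + 5 + 6 + 7 + 8 = 29.
Step 3: U_X = R1 - n1(n1+1)/2 = 29 - 5*6/2 = 29 - 15 = 14.
       U_Y = n1*n2 - U_X = 20 - 14 = 6.
Step 4: No ties, so the exact null distribution of U (based on enumerating the C(9,5) = 126 equally likely rank assignments) gives the two-sided p-value.
Step 5: p-value = 0.412698; compare to alpha = 0.1. fail to reject H0.

U_X = 14, p = 0.412698, fail to reject H0 at alpha = 0.1.


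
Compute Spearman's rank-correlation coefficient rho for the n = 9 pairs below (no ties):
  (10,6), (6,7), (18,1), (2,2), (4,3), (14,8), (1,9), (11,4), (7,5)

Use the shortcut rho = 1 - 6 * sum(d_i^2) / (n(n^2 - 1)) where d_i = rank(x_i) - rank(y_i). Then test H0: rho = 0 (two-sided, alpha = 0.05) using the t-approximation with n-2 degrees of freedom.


Step 1: Rank x and y separately (midranks; no ties here).
rank(x): 10->6, 6->4, 18->9, 2->2, 4->3, 14->8, 1->1, 11->7, 7->5
rank(y): 6->6, 7->7, 1->1, 2->2, 3->3, 8->8, 9->9, 4->4, 5->5
Step 2: d_i = R_x(i) - R_y(i); compute d_i^2.
  (6-6)^2=0, (4-7)^2=9, (9-1)^2=64, (2-2)^2=0, (3-3)^2=0, (8-8)^2=0, (1-9)^2=64, (7-4)^2=9, (5-5)^2=0
sum(d^2) = 146.
Step 3: rho = 1 - 6*146 / (9*(9^2 - 1)) = 1 - 876/720 = -0.216667.
Step 4: Under H0, t = rho * sqrt((n-2)/(1-rho^2)) = -0.5872 ~ t(7).
Step 5: Two-sided p-value from the t-distribution with 7 df = 0.575515.
Step 6: alpha = 0.05. fail to reject H0.

rho = -0.2167, p = 0.575515, fail to reject H0 at alpha = 0.05.


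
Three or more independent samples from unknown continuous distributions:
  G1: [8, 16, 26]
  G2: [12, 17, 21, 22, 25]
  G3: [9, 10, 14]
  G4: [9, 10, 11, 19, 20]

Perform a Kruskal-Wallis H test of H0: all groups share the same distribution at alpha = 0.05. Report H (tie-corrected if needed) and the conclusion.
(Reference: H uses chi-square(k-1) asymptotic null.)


Step 1: Combine all N = 16 observations and assign midranks.
sorted (value, group, rank): (8,G1,1), (9,G3,2.5), (9,G4,2.5), (10,G3,4.5), (10,G4,4.5), (11,G4,6), (12,G2,7), (14,G3,8), (16,G1,9), (17,G2,10), (19,G4,11), (20,G4,12), (21,G2,13), (22,G2,14), (25,G2,15), (26,G1,16)
Step 2: Sum ranks within each group.
R_1 = 26 (n_1 = 3)
R_2 = 59 (n_2 = 5)
R_3 = 15 (n_3 = 3)
R_4 = 36 (n_4 = 5)
Step 3: H = 12/(N(N+1)) * sum(R_i^2/n_i) - 3(N+1)
     = 12/(16*17) * (26^2/3 + 59^2/5 + 15^2/3 + 36^2/5) - 3*17
     = 0.044118 * 1255.73 - 51
     = 4.400000.
Step 4: Ties present; correction factor C = 1 - 12/(16^3 - 16) = 0.997059. Corrected H = 4.400000 / 0.997059 = 4.412979.
Step 5: Under H0, H ~ chi^2(3); p-value = 0.220185.
Step 6: alpha = 0.05. fail to reject H0.

H = 4.4130, df = 3, p = 0.220185, fail to reject H0.


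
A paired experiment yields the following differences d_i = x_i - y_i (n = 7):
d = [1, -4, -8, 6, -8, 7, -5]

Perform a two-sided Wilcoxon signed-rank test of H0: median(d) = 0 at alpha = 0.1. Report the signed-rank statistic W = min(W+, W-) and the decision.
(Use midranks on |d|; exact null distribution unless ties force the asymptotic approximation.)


Step 1: Drop any zero differences (none here) and take |d_i|.
|d| = [1, 4, 8, 6, 8, 7, 5]
Step 2: Midrank |d_i| (ties get averaged ranks).
ranks: |1|->1, |4|->2, |8|->6.5, |6|->4, |8|->6.5, |7|->5, |5|->3
Step 3: Attach original signs; sum ranks with positive sign and with negative sign.
W+ = 1 + 4 + 5 = 10
W- = 2 + 6.5 + 6.5 + 3 = 18
(Check: W+ + W- = 28 should equal n(n+1)/2 = 28.)
Step 4: Test statistic W = min(W+, W-) = 10.
Step 5: Ties in |d|, so use the tie-corrected normal approximation.
        E[W] = n(n+1)/4 = 7*8/4 = 14.
        Tie groups: |d|=8 (t=2); sum(t^3 - t) = 6.
        Var[W] = n(n+1)(2n+1)/24 - sum(t^3-t)/48 = 840/24 - 6/48 = 34.875.
        z = (W - E[W]) / sqrt(Var[W]) = (10 - 14) / 5.9055 = -0.6773.
        Two-sided p = 2*Phi(z) = 0.498194.
Step 6: alpha = 0.1. fail to reject H0.

W+ = 10, W- = 18, W = min = 10, p = 0.498194, fail to reject H0.


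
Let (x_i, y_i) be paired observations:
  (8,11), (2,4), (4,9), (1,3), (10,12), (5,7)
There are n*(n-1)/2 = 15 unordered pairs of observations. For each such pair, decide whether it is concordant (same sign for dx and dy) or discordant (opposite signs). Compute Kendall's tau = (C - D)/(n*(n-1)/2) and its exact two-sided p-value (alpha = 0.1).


Step 1: Enumerate the 15 unordered pairs (i,j) with i<j and classify each by sign(x_j-x_i) * sign(y_j-y_i).
  (1,2):dx=-6,dy=-7->C; (1,3):dx=-4,dy=-2->C; (1,4):dx=-7,dy=-8->C; (1,5):dx=+2,dy=+1->C
  (1,6):dx=-3,dy=-4->C; (2,3):dx=+2,dy=+5->C; (2,4):dx=-1,dy=-1->C; (2,5):dx=+8,dy=+8->C
  (2,6):dx=+3,dy=+3->C; (3,4):dx=-3,dy=-6->C; (3,5):dx=+6,dy=+3->C; (3,6):dx=+1,dy=-2->D
  (4,5):dx=+9,dy=+9->C; (4,6):dx=+4,dy=+4->C; (5,6):dx=-5,dy=-5->C
Step 2: C = 14, D = 1, total pairs = 15.
Step 3: tau = (C - D)/(n(n-1)/2) = (14 - 1)/15 = 0.866667.
Step 4: Exact two-sided p-value (enumerate n! = 720 permutations of y under H0): p = 0.016667.
Step 5: alpha = 0.1. reject H0.

tau_b = 0.8667 (C=14, D=1), p = 0.016667, reject H0.


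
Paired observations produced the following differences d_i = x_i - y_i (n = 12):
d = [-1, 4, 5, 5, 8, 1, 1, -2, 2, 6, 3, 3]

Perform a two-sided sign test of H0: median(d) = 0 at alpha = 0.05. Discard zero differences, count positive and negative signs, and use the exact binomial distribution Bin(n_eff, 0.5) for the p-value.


Step 1: Discard zero differences. Original n = 12; n_eff = number of nonzero differences = 12.
Nonzero differences (with sign): -1, +4, +5, +5, +8, +1, +1, -2, +2, +6, +3, +3
Step 2: Count signs: positive = 10, negative = 2.
Step 3: Under H0: P(positive) = 0.5, so the number of positives S ~ Bin(12, 0.5).
Step 4: Two-sided exact p-value = sum of Bin(12,0.5) probabilities at or below the observed probability = 0.038574.
Step 5: alpha = 0.05. reject H0.

n_eff = 12, pos = 10, neg = 2, p = 0.038574, reject H0.


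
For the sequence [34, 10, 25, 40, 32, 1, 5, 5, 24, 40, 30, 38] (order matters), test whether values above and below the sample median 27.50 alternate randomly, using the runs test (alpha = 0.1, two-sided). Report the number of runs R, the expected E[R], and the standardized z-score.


Step 1: Compute median = 27.50; label A = above, B = below.
Labels in order: ABBAABBBBAAA  (n_A = 6, n_B = 6)
Step 2: Count runs R = 5.
Step 3: Under H0 (random ordering), E[R] = 2*n_A*n_B/(n_A+n_B) + 1 = 2*6*6/12 + 1 = 7.0000.
        Var[R] = 2*n_A*n_B*(2*n_A*n_B - n_A - n_B) / ((n_A+n_B)^2 * (n_A+n_B-1)) = 4320/1584 = 2.7273.
        SD[R] = 1.6514.
Step 4: Continuity-corrected z = (R + 0.5 - E[R]) / SD[R] = (5 + 0.5 - 7.0000) / 1.6514 = -0.9083.
Step 5: Two-sided p-value via normal approximation = 2*(1 - Phi(|z|)) = 0.363722.
Step 6: alpha = 0.1. fail to reject H0.

R = 5, z = -0.9083, p = 0.363722, fail to reject H0.


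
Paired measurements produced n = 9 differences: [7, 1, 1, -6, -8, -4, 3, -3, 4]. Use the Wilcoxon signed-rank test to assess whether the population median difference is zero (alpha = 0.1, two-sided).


Step 1: Drop any zero differences (none here) and take |d_i|.
|d| = [7, 1, 1, 6, 8, 4, 3, 3, 4]
Step 2: Midrank |d_i| (ties get averaged ranks).
ranks: |7|->8, |1|->1.5, |1|->1.5, |6|->7, |8|->9, |4|->5.5, |3|->3.5, |3|->3.5, |4|->5.5
Step 3: Attach original signs; sum ranks with positive sign and with negative sign.
W+ = 8 + 1.5 + 1.5 + 3.5 + 5.5 = 20
W- = 7 + 9 + 5.5 + 3.5 = 25
(Check: W+ + W- = 45 should equal n(n+1)/2 = 45.)
Step 4: Test statistic W = min(W+, W-) = 20.
Step 5: Ties in |d|, so use the tie-corrected normal approximation.
        E[W] = n(n+1)/4 = 9*10/4 = 22.5.
        Tie groups: |d|=1 (t=2), |d|=3 (t=2), |d|=4 (t=2); sum(t^3 - t) = 18.
        Var[W] = n(n+1)(2n+1)/24 - sum(t^3-t)/48 = 1710/24 - 18/48 = 70.875.
        z = (W - E[W]) / sqrt(Var[W]) = (20 - 22.5) / 8.4187 = -0.2970.
        Two-sided p = 2*Phi(z) = 0.766499.
Step 6: alpha = 0.1. fail to reject H0.

W+ = 20, W- = 25, W = min = 20, p = 0.766499, fail to reject H0.


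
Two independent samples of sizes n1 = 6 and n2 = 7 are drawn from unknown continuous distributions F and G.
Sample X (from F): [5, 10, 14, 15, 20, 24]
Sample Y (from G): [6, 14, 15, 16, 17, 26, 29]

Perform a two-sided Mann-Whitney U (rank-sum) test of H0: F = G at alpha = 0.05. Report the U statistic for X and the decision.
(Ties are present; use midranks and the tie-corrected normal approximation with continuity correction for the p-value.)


Step 1: Combine and sort all 13 observations; assign midranks.
sorted (value, group): (5,X), (6,Y), (10,X), (14,X), (14,Y), (15,X), (15,Y), (16,Y), (17,Y), (20,X), (24,X), (26,Y), (29,Y)
ranks: 5->1, 6->2, 10->3, 14->4.5, 14->4.5, 15->6.5, 15->6.5, 16->8, 17->9, 20->10, 24->11, 26->12, 29->13
Step 2: Rank sum for X: R1 = 1 + 3 + 4.5 + 6.5 + 10 + 11 = 36.
Step 3: U_X = R1 - n1(n1+1)/2 = 36 - 6*7/2 = 36 - 21 = 15.
       U_Y = n1*n2 - U_X = 42 - 15 = 27.
Step 4: Ties are present, so use the tie-corrected normal approximation (with continuity correction) for the p-value.
Step 5: p-value = 0.430766; compare to alpha = 0.05. fail to reject H0.

U_X = 15, p = 0.430766, fail to reject H0 at alpha = 0.05.


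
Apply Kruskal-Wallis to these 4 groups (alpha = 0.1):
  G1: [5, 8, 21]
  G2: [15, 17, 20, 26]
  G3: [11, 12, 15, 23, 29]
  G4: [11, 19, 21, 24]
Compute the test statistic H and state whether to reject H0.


Step 1: Combine all N = 16 observations and assign midranks.
sorted (value, group, rank): (5,G1,1), (8,G1,2), (11,G3,3.5), (11,G4,3.5), (12,G3,5), (15,G2,6.5), (15,G3,6.5), (17,G2,8), (19,G4,9), (20,G2,10), (21,G1,11.5), (21,G4,11.5), (23,G3,13), (24,G4,14), (26,G2,15), (29,G3,16)
Step 2: Sum ranks within each group.
R_1 = 14.5 (n_1 = 3)
R_2 = 39.5 (n_2 = 4)
R_3 = 44 (n_3 = 5)
R_4 = 38 (n_4 = 4)
Step 3: H = 12/(N(N+1)) * sum(R_i^2/n_i) - 3(N+1)
     = 12/(16*17) * (14.5^2/3 + 39.5^2/4 + 44^2/5 + 38^2/4) - 3*17
     = 0.044118 * 1208.35 - 51
     = 2.309375.
Step 4: Ties present; correction factor C = 1 - 18/(16^3 - 16) = 0.995588. Corrected H = 2.309375 / 0.995588 = 2.319609.
Step 5: Under H0, H ~ chi^2(3); p-value = 0.508775.
Step 6: alpha = 0.1. fail to reject H0.

H = 2.3196, df = 3, p = 0.508775, fail to reject H0.


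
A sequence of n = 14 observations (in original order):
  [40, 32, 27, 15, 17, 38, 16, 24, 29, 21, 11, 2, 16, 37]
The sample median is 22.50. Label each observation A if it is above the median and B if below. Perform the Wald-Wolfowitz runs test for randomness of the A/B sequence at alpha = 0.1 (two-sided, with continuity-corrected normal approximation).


Step 1: Compute median = 22.50; label A = above, B = below.
Labels in order: AAABBABAABBBBA  (n_A = 7, n_B = 7)
Step 2: Count runs R = 7.
Step 3: Under H0 (random ordering), E[R] = 2*n_A*n_B/(n_A+n_B) + 1 = 2*7*7/14 + 1 = 8.0000.
        Var[R] = 2*n_A*n_B*(2*n_A*n_B - n_A - n_B) / ((n_A+n_B)^2 * (n_A+n_B-1)) = 8232/2548 = 3.2308.
        SD[R] = 1.7974.
Step 4: Continuity-corrected z = (R + 0.5 - E[R]) / SD[R] = (7 + 0.5 - 8.0000) / 1.7974 = -0.2782.
Step 5: Two-sided p-value via normal approximation = 2*(1 - Phi(|z|)) = 0.780879.
Step 6: alpha = 0.1. fail to reject H0.

R = 7, z = -0.2782, p = 0.780879, fail to reject H0.


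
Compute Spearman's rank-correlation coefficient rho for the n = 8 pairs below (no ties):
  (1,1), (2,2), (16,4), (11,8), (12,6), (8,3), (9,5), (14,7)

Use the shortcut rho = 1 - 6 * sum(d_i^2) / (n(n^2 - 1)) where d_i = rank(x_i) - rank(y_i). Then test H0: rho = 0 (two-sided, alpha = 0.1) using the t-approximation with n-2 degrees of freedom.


Step 1: Rank x and y separately (midranks; no ties here).
rank(x): 1->1, 2->2, 16->8, 11->5, 12->6, 8->3, 9->4, 14->7
rank(y): 1->1, 2->2, 4->4, 8->8, 6->6, 3->3, 5->5, 7->7
Step 2: d_i = R_x(i) - R_y(i); compute d_i^2.
  (1-1)^2=0, (2-2)^2=0, (8-4)^2=16, (5-8)^2=9, (6-6)^2=0, (3-3)^2=0, (4-5)^2=1, (7-7)^2=0
sum(d^2) = 26.
Step 3: rho = 1 - 6*26 / (8*(8^2 - 1)) = 1 - 156/504 = 0.690476.
Step 4: Under H0, t = rho * sqrt((n-2)/(1-rho^2)) = 2.3382 ~ t(6).
Step 5: Two-sided p-value from the t-distribution with 6 df = 0.057990.
Step 6: alpha = 0.1. reject H0.

rho = 0.6905, p = 0.057990, reject H0 at alpha = 0.1.


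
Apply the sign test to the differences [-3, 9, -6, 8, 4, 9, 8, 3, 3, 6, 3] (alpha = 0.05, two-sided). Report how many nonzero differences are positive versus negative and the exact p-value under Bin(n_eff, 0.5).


Step 1: Discard zero differences. Original n = 11; n_eff = number of nonzero differences = 11.
Nonzero differences (with sign): -3, +9, -6, +8, +4, +9, +8, +3, +3, +6, +3
Step 2: Count signs: positive = 9, negative = 2.
Step 3: Under H0: P(positive) = 0.5, so the number of positives S ~ Bin(11, 0.5).
Step 4: Two-sided exact p-value = sum of Bin(11,0.5) probabilities at or below the observed probability = 0.065430.
Step 5: alpha = 0.05. fail to reject H0.

n_eff = 11, pos = 9, neg = 2, p = 0.065430, fail to reject H0.


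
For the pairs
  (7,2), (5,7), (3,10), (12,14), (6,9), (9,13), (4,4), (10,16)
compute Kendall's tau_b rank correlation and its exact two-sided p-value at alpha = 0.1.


Step 1: Enumerate the 28 unordered pairs (i,j) with i<j and classify each by sign(x_j-x_i) * sign(y_j-y_i).
  (1,2):dx=-2,dy=+5->D; (1,3):dx=-4,dy=+8->D; (1,4):dx=+5,dy=+12->C; (1,5):dx=-1,dy=+7->D
  (1,6):dx=+2,dy=+11->C; (1,7):dx=-3,dy=+2->D; (1,8):dx=+3,dy=+14->C; (2,3):dx=-2,dy=+3->D
  (2,4):dx=+7,dy=+7->C; (2,5):dx=+1,dy=+2->C; (2,6):dx=+4,dy=+6->C; (2,7):dx=-1,dy=-3->C
  (2,8):dx=+5,dy=+9->C; (3,4):dx=+9,dy=+4->C; (3,5):dx=+3,dy=-1->D; (3,6):dx=+6,dy=+3->C
  (3,7):dx=+1,dy=-6->D; (3,8):dx=+7,dy=+6->C; (4,5):dx=-6,dy=-5->C; (4,6):dx=-3,dy=-1->C
  (4,7):dx=-8,dy=-10->C; (4,8):dx=-2,dy=+2->D; (5,6):dx=+3,dy=+4->C; (5,7):dx=-2,dy=-5->C
  (5,8):dx=+4,dy=+7->C; (6,7):dx=-5,dy=-9->C; (6,8):dx=+1,dy=+3->C; (7,8):dx=+6,dy=+12->C
Step 2: C = 20, D = 8, total pairs = 28.
Step 3: tau = (C - D)/(n(n-1)/2) = (20 - 8)/28 = 0.428571.
Step 4: Exact two-sided p-value (enumerate n! = 40320 permutations of y under H0): p = 0.178869.
Step 5: alpha = 0.1. fail to reject H0.

tau_b = 0.4286 (C=20, D=8), p = 0.178869, fail to reject H0.


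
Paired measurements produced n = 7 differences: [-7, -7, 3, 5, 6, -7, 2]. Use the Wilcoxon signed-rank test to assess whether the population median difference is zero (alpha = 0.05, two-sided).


Step 1: Drop any zero differences (none here) and take |d_i|.
|d| = [7, 7, 3, 5, 6, 7, 2]
Step 2: Midrank |d_i| (ties get averaged ranks).
ranks: |7|->6, |7|->6, |3|->2, |5|->3, |6|->4, |7|->6, |2|->1
Step 3: Attach original signs; sum ranks with positive sign and with negative sign.
W+ = 2 + 3 + 4 + 1 = 10
W- = 6 + 6 + 6 = 18
(Check: W+ + W- = 28 should equal n(n+1)/2 = 28.)
Step 4: Test statistic W = min(W+, W-) = 10.
Step 5: Ties in |d|, so use the tie-corrected normal approximation.
        E[W] = n(n+1)/4 = 7*8/4 = 14.
        Tie groups: |d|=7 (t=3); sum(t^3 - t) = 24.
        Var[W] = n(n+1)(2n+1)/24 - sum(t^3-t)/48 = 840/24 - 24/48 = 34.5.
        z = (W - E[W]) / sqrt(Var[W]) = (10 - 14) / 5.8737 = -0.6810.
        Two-sided p = 2*Phi(z) = 0.495868.
Step 6: alpha = 0.05. fail to reject H0.

W+ = 10, W- = 18, W = min = 10, p = 0.495868, fail to reject H0.


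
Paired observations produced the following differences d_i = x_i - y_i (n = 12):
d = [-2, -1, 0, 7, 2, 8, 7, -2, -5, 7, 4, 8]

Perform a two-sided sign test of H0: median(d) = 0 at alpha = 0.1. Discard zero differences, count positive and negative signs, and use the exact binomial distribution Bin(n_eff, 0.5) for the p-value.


Step 1: Discard zero differences. Original n = 12; n_eff = number of nonzero differences = 11.
Nonzero differences (with sign): -2, -1, +7, +2, +8, +7, -2, -5, +7, +4, +8
Step 2: Count signs: positive = 7, negative = 4.
Step 3: Under H0: P(positive) = 0.5, so the number of positives S ~ Bin(11, 0.5).
Step 4: Two-sided exact p-value = sum of Bin(11,0.5) probabilities at or below the observed probability = 0.548828.
Step 5: alpha = 0.1. fail to reject H0.

n_eff = 11, pos = 7, neg = 4, p = 0.548828, fail to reject H0.


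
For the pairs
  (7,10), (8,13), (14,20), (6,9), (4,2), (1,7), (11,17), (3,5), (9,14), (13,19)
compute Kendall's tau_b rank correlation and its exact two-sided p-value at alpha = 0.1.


Step 1: Enumerate the 45 unordered pairs (i,j) with i<j and classify each by sign(x_j-x_i) * sign(y_j-y_i).
  (1,2):dx=+1,dy=+3->C; (1,3):dx=+7,dy=+10->C; (1,4):dx=-1,dy=-1->C; (1,5):dx=-3,dy=-8->C
  (1,6):dx=-6,dy=-3->C; (1,7):dx=+4,dy=+7->C; (1,8):dx=-4,dy=-5->C; (1,9):dx=+2,dy=+4->C
  (1,10):dx=+6,dy=+9->C; (2,3):dx=+6,dy=+7->C; (2,4):dx=-2,dy=-4->C; (2,5):dx=-4,dy=-11->C
  (2,6):dx=-7,dy=-6->C; (2,7):dx=+3,dy=+4->C; (2,8):dx=-5,dy=-8->C; (2,9):dx=+1,dy=+1->C
  (2,10):dx=+5,dy=+6->C; (3,4):dx=-8,dy=-11->C; (3,5):dx=-10,dy=-18->C; (3,6):dx=-13,dy=-13->C
  (3,7):dx=-3,dy=-3->C; (3,8):dx=-11,dy=-15->C; (3,9):dx=-5,dy=-6->C; (3,10):dx=-1,dy=-1->C
  (4,5):dx=-2,dy=-7->C; (4,6):dx=-5,dy=-2->C; (4,7):dx=+5,dy=+8->C; (4,8):dx=-3,dy=-4->C
  (4,9):dx=+3,dy=+5->C; (4,10):dx=+7,dy=+10->C; (5,6):dx=-3,dy=+5->D; (5,7):dx=+7,dy=+15->C
  (5,8):dx=-1,dy=+3->D; (5,9):dx=+5,dy=+12->C; (5,10):dx=+9,dy=+17->C; (6,7):dx=+10,dy=+10->C
  (6,8):dx=+2,dy=-2->D; (6,9):dx=+8,dy=+7->C; (6,10):dx=+12,dy=+12->C; (7,8):dx=-8,dy=-12->C
  (7,9):dx=-2,dy=-3->C; (7,10):dx=+2,dy=+2->C; (8,9):dx=+6,dy=+9->C; (8,10):dx=+10,dy=+14->C
  (9,10):dx=+4,dy=+5->C
Step 2: C = 42, D = 3, total pairs = 45.
Step 3: tau = (C - D)/(n(n-1)/2) = (42 - 3)/45 = 0.866667.
Step 4: Exact two-sided p-value (enumerate n! = 3628800 permutations of y under H0): p = 0.000115.
Step 5: alpha = 0.1. reject H0.

tau_b = 0.8667 (C=42, D=3), p = 0.000115, reject H0.


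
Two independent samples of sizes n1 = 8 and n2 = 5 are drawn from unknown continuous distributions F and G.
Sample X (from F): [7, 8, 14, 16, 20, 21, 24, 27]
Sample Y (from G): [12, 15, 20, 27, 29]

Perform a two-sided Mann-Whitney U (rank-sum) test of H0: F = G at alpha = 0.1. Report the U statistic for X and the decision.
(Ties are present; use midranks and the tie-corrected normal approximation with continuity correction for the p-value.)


Step 1: Combine and sort all 13 observations; assign midranks.
sorted (value, group): (7,X), (8,X), (12,Y), (14,X), (15,Y), (16,X), (20,X), (20,Y), (21,X), (24,X), (27,X), (27,Y), (29,Y)
ranks: 7->1, 8->2, 12->3, 14->4, 15->5, 16->6, 20->7.5, 20->7.5, 21->9, 24->10, 27->11.5, 27->11.5, 29->13
Step 2: Rank sum for X: R1 = 1 + 2 + 4 + 6 + 7.5 + 9 + 10 + 11.5 = 51.
Step 3: U_X = R1 - n1(n1+1)/2 = 51 - 8*9/2 = 51 - 36 = 15.
       U_Y = n1*n2 - U_X = 40 - 15 = 25.
Step 4: Ties are present, so use the tie-corrected normal approximation (with continuity correction) for the p-value.
Step 5: p-value = 0.508901; compare to alpha = 0.1. fail to reject H0.

U_X = 15, p = 0.508901, fail to reject H0 at alpha = 0.1.


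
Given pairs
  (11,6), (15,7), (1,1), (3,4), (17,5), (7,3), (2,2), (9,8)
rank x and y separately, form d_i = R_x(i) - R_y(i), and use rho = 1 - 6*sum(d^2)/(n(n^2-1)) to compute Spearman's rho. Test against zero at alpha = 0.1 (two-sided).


Step 1: Rank x and y separately (midranks; no ties here).
rank(x): 11->6, 15->7, 1->1, 3->3, 17->8, 7->4, 2->2, 9->5
rank(y): 6->6, 7->7, 1->1, 4->4, 5->5, 3->3, 2->2, 8->8
Step 2: d_i = R_x(i) - R_y(i); compute d_i^2.
  (6-6)^2=0, (7-7)^2=0, (1-1)^2=0, (3-4)^2=1, (8-5)^2=9, (4-3)^2=1, (2-2)^2=0, (5-8)^2=9
sum(d^2) = 20.
Step 3: rho = 1 - 6*20 / (8*(8^2 - 1)) = 1 - 120/504 = 0.761905.
Step 4: Under H0, t = rho * sqrt((n-2)/(1-rho^2)) = 2.8814 ~ t(6).
Step 5: Two-sided p-value from the t-distribution with 6 df = 0.028005.
Step 6: alpha = 0.1. reject H0.

rho = 0.7619, p = 0.028005, reject H0 at alpha = 0.1.


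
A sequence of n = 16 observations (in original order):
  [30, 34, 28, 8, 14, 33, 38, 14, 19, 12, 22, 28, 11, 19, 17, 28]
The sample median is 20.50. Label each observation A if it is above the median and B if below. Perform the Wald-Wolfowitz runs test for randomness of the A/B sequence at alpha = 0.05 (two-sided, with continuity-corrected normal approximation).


Step 1: Compute median = 20.50; label A = above, B = below.
Labels in order: AAABBAABBBAABBBA  (n_A = 8, n_B = 8)
Step 2: Count runs R = 7.
Step 3: Under H0 (random ordering), E[R] = 2*n_A*n_B/(n_A+n_B) + 1 = 2*8*8/16 + 1 = 9.0000.
        Var[R] = 2*n_A*n_B*(2*n_A*n_B - n_A - n_B) / ((n_A+n_B)^2 * (n_A+n_B-1)) = 14336/3840 = 3.7333.
        SD[R] = 1.9322.
Step 4: Continuity-corrected z = (R + 0.5 - E[R]) / SD[R] = (7 + 0.5 - 9.0000) / 1.9322 = -0.7763.
Step 5: Two-sided p-value via normal approximation = 2*(1 - Phi(|z|)) = 0.437558.
Step 6: alpha = 0.05. fail to reject H0.

R = 7, z = -0.7763, p = 0.437558, fail to reject H0.


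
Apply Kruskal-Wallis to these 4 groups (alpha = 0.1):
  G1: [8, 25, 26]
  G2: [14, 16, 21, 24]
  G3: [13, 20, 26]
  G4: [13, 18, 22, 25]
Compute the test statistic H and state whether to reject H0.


Step 1: Combine all N = 14 observations and assign midranks.
sorted (value, group, rank): (8,G1,1), (13,G3,2.5), (13,G4,2.5), (14,G2,4), (16,G2,5), (18,G4,6), (20,G3,7), (21,G2,8), (22,G4,9), (24,G2,10), (25,G1,11.5), (25,G4,11.5), (26,G1,13.5), (26,G3,13.5)
Step 2: Sum ranks within each group.
R_1 = 26 (n_1 = 3)
R_2 = 27 (n_2 = 4)
R_3 = 23 (n_3 = 3)
R_4 = 29 (n_4 = 4)
Step 3: H = 12/(N(N+1)) * sum(R_i^2/n_i) - 3(N+1)
     = 12/(14*15) * (26^2/3 + 27^2/4 + 23^2/3 + 29^2/4) - 3*15
     = 0.057143 * 794.167 - 45
     = 0.380952.
Step 4: Ties present; correction factor C = 1 - 18/(14^3 - 14) = 0.993407. Corrected H = 0.380952 / 0.993407 = 0.383481.
Step 5: Under H0, H ~ chi^2(3); p-value = 0.943633.
Step 6: alpha = 0.1. fail to reject H0.

H = 0.3835, df = 3, p = 0.943633, fail to reject H0.


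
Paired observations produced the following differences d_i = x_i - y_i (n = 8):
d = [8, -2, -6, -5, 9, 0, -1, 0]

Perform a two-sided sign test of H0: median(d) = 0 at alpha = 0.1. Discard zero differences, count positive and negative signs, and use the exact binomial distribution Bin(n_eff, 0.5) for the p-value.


Step 1: Discard zero differences. Original n = 8; n_eff = number of nonzero differences = 6.
Nonzero differences (with sign): +8, -2, -6, -5, +9, -1
Step 2: Count signs: positive = 2, negative = 4.
Step 3: Under H0: P(positive) = 0.5, so the number of positives S ~ Bin(6, 0.5).
Step 4: Two-sided exact p-value = sum of Bin(6,0.5) probabilities at or below the observed probability = 0.687500.
Step 5: alpha = 0.1. fail to reject H0.

n_eff = 6, pos = 2, neg = 4, p = 0.687500, fail to reject H0.


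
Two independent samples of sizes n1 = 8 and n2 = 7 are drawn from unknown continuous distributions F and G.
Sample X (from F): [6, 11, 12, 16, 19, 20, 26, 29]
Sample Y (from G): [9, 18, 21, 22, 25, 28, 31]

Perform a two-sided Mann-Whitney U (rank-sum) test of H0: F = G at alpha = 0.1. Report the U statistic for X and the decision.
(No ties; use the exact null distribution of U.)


Step 1: Combine and sort all 15 observations; assign midranks.
sorted (value, group): (6,X), (9,Y), (11,X), (12,X), (16,X), (18,Y), (19,X), (20,X), (21,Y), (22,Y), (25,Y), (26,X), (28,Y), (29,X), (31,Y)
ranks: 6->1, 9->2, 11->3, 12->4, 16->5, 18->6, 19->7, 20->8, 21->9, 22->10, 25->11, 26->12, 28->13, 29->14, 31->15
Step 2: Rank sum for X: R1 = 1 + 3 + 4 + 5 + 7 + 8 + 12 + 14 = 54.
Step 3: U_X = R1 - n1(n1+1)/2 = 54 - 8*9/2 = 54 - 36 = 18.
       U_Y = n1*n2 - U_X = 56 - 18 = 38.
Step 4: No ties, so the exact null distribution of U (based on enumerating the C(15,8) = 6435 equally likely rank assignments) gives the two-sided p-value.
Step 5: p-value = 0.280963; compare to alpha = 0.1. fail to reject H0.

U_X = 18, p = 0.280963, fail to reject H0 at alpha = 0.1.


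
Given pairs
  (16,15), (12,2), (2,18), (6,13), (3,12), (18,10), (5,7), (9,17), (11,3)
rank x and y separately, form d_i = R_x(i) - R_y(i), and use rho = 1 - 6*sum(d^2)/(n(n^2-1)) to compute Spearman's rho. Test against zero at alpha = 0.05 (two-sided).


Step 1: Rank x and y separately (midranks; no ties here).
rank(x): 16->8, 12->7, 2->1, 6->4, 3->2, 18->9, 5->3, 9->5, 11->6
rank(y): 15->7, 2->1, 18->9, 13->6, 12->5, 10->4, 7->3, 17->8, 3->2
Step 2: d_i = R_x(i) - R_y(i); compute d_i^2.
  (8-7)^2=1, (7-1)^2=36, (1-9)^2=64, (4-6)^2=4, (2-5)^2=9, (9-4)^2=25, (3-3)^2=0, (5-8)^2=9, (6-2)^2=16
sum(d^2) = 164.
Step 3: rho = 1 - 6*164 / (9*(9^2 - 1)) = 1 - 984/720 = -0.366667.
Step 4: Under H0, t = rho * sqrt((n-2)/(1-rho^2)) = -1.0427 ~ t(7).
Step 5: Two-sided p-value from the t-distribution with 7 df = 0.331740.
Step 6: alpha = 0.05. fail to reject H0.

rho = -0.3667, p = 0.331740, fail to reject H0 at alpha = 0.05.


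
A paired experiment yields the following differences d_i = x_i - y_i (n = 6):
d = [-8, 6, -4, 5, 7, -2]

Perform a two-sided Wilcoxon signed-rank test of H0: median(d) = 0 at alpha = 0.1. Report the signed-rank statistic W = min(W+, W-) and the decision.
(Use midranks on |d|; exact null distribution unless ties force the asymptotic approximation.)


Step 1: Drop any zero differences (none here) and take |d_i|.
|d| = [8, 6, 4, 5, 7, 2]
Step 2: Midrank |d_i| (ties get averaged ranks).
ranks: |8|->6, |6|->4, |4|->2, |5|->3, |7|->5, |2|->1
Step 3: Attach original signs; sum ranks with positive sign and with negative sign.
W+ = 4 + 3 + 5 = 12
W- = 6 + 2 + 1 = 9
(Check: W+ + W- = 21 should equal n(n+1)/2 = 21.)
Step 4: Test statistic W = min(W+, W-) = 9.
Step 5: No ties, so the exact null distribution over the 2^6 = 64 sign assignments gives the two-sided p-value = 0.843750.
Step 6: alpha = 0.1. fail to reject H0.

W+ = 12, W- = 9, W = min = 9, p = 0.843750, fail to reject H0.


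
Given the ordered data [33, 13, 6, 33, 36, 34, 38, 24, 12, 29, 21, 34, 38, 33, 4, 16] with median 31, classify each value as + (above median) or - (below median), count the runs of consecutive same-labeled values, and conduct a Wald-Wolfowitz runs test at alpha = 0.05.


Step 1: Compute median = 31; label A = above, B = below.
Labels in order: ABBAAAABBBBAAABB  (n_A = 8, n_B = 8)
Step 2: Count runs R = 6.
Step 3: Under H0 (random ordering), E[R] = 2*n_A*n_B/(n_A+n_B) + 1 = 2*8*8/16 + 1 = 9.0000.
        Var[R] = 2*n_A*n_B*(2*n_A*n_B - n_A - n_B) / ((n_A+n_B)^2 * (n_A+n_B-1)) = 14336/3840 = 3.7333.
        SD[R] = 1.9322.
Step 4: Continuity-corrected z = (R + 0.5 - E[R]) / SD[R] = (6 + 0.5 - 9.0000) / 1.9322 = -1.2939.
Step 5: Two-sided p-value via normal approximation = 2*(1 - Phi(|z|)) = 0.195709.
Step 6: alpha = 0.05. fail to reject H0.

R = 6, z = -1.2939, p = 0.195709, fail to reject H0.


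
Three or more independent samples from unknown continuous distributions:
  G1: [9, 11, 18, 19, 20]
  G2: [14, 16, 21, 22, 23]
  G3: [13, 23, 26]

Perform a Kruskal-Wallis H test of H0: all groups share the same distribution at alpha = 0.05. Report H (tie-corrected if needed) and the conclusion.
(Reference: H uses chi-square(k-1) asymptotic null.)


Step 1: Combine all N = 13 observations and assign midranks.
sorted (value, group, rank): (9,G1,1), (11,G1,2), (13,G3,3), (14,G2,4), (16,G2,5), (18,G1,6), (19,G1,7), (20,G1,8), (21,G2,9), (22,G2,10), (23,G2,11.5), (23,G3,11.5), (26,G3,13)
Step 2: Sum ranks within each group.
R_1 = 24 (n_1 = 5)
R_2 = 39.5 (n_2 = 5)
R_3 = 27.5 (n_3 = 3)
Step 3: H = 12/(N(N+1)) * sum(R_i^2/n_i) - 3(N+1)
     = 12/(13*14) * (24^2/5 + 39.5^2/5 + 27.5^2/3) - 3*14
     = 0.065934 * 679.333 - 42
     = 2.791209.
Step 4: Ties present; correction factor C = 1 - 6/(13^3 - 13) = 0.997253. Corrected H = 2.791209 / 0.997253 = 2.798898.
Step 5: Under H0, H ~ chi^2(2); p-value = 0.246733.
Step 6: alpha = 0.05. fail to reject H0.

H = 2.7989, df = 2, p = 0.246733, fail to reject H0.


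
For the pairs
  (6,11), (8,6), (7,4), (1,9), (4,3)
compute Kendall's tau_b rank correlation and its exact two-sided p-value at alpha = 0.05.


Step 1: Enumerate the 10 unordered pairs (i,j) with i<j and classify each by sign(x_j-x_i) * sign(y_j-y_i).
  (1,2):dx=+2,dy=-5->D; (1,3):dx=+1,dy=-7->D; (1,4):dx=-5,dy=-2->C; (1,5):dx=-2,dy=-8->C
  (2,3):dx=-1,dy=-2->C; (2,4):dx=-7,dy=+3->D; (2,5):dx=-4,dy=-3->C; (3,4):dx=-6,dy=+5->D
  (3,5):dx=-3,dy=-1->C; (4,5):dx=+3,dy=-6->D
Step 2: C = 5, D = 5, total pairs = 10.
Step 3: tau = (C - D)/(n(n-1)/2) = (5 - 5)/10 = 0.000000.
Step 4: Exact two-sided p-value (enumerate n! = 120 permutations of y under H0): p = 1.000000.
Step 5: alpha = 0.05. fail to reject H0.

tau_b = 0.0000 (C=5, D=5), p = 1.000000, fail to reject H0.


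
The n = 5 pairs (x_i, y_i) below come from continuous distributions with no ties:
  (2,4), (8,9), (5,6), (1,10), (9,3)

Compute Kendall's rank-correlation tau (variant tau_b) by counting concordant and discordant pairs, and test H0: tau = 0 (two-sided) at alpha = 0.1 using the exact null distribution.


Step 1: Enumerate the 10 unordered pairs (i,j) with i<j and classify each by sign(x_j-x_i) * sign(y_j-y_i).
  (1,2):dx=+6,dy=+5->C; (1,3):dx=+3,dy=+2->C; (1,4):dx=-1,dy=+6->D; (1,5):dx=+7,dy=-1->D
  (2,3):dx=-3,dy=-3->C; (2,4):dx=-7,dy=+1->D; (2,5):dx=+1,dy=-6->D; (3,4):dx=-4,dy=+4->D
  (3,5):dx=+4,dy=-3->D; (4,5):dx=+8,dy=-7->D
Step 2: C = 3, D = 7, total pairs = 10.
Step 3: tau = (C - D)/(n(n-1)/2) = (3 - 7)/10 = -0.400000.
Step 4: Exact two-sided p-value (enumerate n! = 120 permutations of y under H0): p = 0.483333.
Step 5: alpha = 0.1. fail to reject H0.

tau_b = -0.4000 (C=3, D=7), p = 0.483333, fail to reject H0.


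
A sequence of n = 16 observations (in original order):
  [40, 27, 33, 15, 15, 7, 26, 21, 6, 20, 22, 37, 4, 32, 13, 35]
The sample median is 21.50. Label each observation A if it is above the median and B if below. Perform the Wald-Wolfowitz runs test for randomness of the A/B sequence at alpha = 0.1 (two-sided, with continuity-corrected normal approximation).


Step 1: Compute median = 21.50; label A = above, B = below.
Labels in order: AAABBBABBBAABABA  (n_A = 8, n_B = 8)
Step 2: Count runs R = 9.
Step 3: Under H0 (random ordering), E[R] = 2*n_A*n_B/(n_A+n_B) + 1 = 2*8*8/16 + 1 = 9.0000.
        Var[R] = 2*n_A*n_B*(2*n_A*n_B - n_A - n_B) / ((n_A+n_B)^2 * (n_A+n_B-1)) = 14336/3840 = 3.7333.
        SD[R] = 1.9322.
Step 4: R = E[R], so z = 0 with no continuity correction.
Step 5: Two-sided p-value via normal approximation = 2*(1 - Phi(|z|)) = 1.000000.
Step 6: alpha = 0.1. fail to reject H0.

R = 9, z = 0.0000, p = 1.000000, fail to reject H0.


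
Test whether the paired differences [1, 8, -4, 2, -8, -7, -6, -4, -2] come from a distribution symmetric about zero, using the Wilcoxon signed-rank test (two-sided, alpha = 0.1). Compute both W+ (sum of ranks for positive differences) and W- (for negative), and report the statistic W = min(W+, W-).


Step 1: Drop any zero differences (none here) and take |d_i|.
|d| = [1, 8, 4, 2, 8, 7, 6, 4, 2]
Step 2: Midrank |d_i| (ties get averaged ranks).
ranks: |1|->1, |8|->8.5, |4|->4.5, |2|->2.5, |8|->8.5, |7|->7, |6|->6, |4|->4.5, |2|->2.5
Step 3: Attach original signs; sum ranks with positive sign and with negative sign.
W+ = 1 + 8.5 + 2.5 = 12
W- = 4.5 + 8.5 + 7 + 6 + 4.5 + 2.5 = 33
(Check: W+ + W- = 45 should equal n(n+1)/2 = 45.)
Step 4: Test statistic W = min(W+, W-) = 12.
Step 5: Ties in |d|, so use the tie-corrected normal approximation.
        E[W] = n(n+1)/4 = 9*10/4 = 22.5.
        Tie groups: |d|=2 (t=2), |d|=4 (t=2), |d|=8 (t=2); sum(t^3 - t) = 18.
        Var[W] = n(n+1)(2n+1)/24 - sum(t^3-t)/48 = 1710/24 - 18/48 = 70.875.
        z = (W - E[W]) / sqrt(Var[W]) = (12 - 22.5) / 8.4187 = -1.2472.
        Two-sided p = 2*Phi(z) = 0.212317.
Step 6: alpha = 0.1. fail to reject H0.

W+ = 12, W- = 33, W = min = 12, p = 0.212317, fail to reject H0.


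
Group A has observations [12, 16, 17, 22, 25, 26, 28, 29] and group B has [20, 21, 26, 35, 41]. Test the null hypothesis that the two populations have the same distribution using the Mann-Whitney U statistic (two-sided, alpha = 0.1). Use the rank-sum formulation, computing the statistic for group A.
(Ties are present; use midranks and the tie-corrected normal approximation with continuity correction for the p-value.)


Step 1: Combine and sort all 13 observations; assign midranks.
sorted (value, group): (12,X), (16,X), (17,X), (20,Y), (21,Y), (22,X), (25,X), (26,X), (26,Y), (28,X), (29,X), (35,Y), (41,Y)
ranks: 12->1, 16->2, 17->3, 20->4, 21->5, 22->6, 25->7, 26->8.5, 26->8.5, 28->10, 29->11, 35->12, 41->13
Step 2: Rank sum for X: R1 = 1 + 2 + 3 + 6 + 7 + 8.5 + 10 + 11 = 48.5.
Step 3: U_X = R1 - n1(n1+1)/2 = 48.5 - 8*9/2 = 48.5 - 36 = 12.5.
       U_Y = n1*n2 - U_X = 40 - 12.5 = 27.5.
Step 4: Ties are present, so use the tie-corrected normal approximation (with continuity correction) for the p-value.
Step 5: p-value = 0.304842; compare to alpha = 0.1. fail to reject H0.

U_X = 12.5, p = 0.304842, fail to reject H0 at alpha = 0.1.
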